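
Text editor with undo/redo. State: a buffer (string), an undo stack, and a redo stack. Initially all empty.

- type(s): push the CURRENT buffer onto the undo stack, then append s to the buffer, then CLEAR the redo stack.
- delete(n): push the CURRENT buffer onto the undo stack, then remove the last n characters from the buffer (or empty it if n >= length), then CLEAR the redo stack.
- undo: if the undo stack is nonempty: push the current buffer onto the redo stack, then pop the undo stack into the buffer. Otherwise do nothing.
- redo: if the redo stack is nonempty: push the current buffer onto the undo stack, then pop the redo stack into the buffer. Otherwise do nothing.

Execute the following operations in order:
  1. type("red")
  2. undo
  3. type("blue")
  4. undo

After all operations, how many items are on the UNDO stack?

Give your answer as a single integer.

After op 1 (type): buf='red' undo_depth=1 redo_depth=0
After op 2 (undo): buf='(empty)' undo_depth=0 redo_depth=1
After op 3 (type): buf='blue' undo_depth=1 redo_depth=0
After op 4 (undo): buf='(empty)' undo_depth=0 redo_depth=1

Answer: 0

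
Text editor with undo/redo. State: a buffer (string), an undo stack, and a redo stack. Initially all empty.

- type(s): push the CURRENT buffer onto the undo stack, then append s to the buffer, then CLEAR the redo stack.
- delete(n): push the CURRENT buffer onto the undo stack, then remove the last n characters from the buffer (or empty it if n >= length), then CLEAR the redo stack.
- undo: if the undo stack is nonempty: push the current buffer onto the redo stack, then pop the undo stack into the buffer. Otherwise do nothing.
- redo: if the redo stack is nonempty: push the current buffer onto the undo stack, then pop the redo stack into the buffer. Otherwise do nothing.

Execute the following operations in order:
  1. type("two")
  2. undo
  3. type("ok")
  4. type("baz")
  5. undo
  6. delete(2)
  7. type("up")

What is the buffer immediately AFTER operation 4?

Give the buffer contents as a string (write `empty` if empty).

Answer: okbaz

Derivation:
After op 1 (type): buf='two' undo_depth=1 redo_depth=0
After op 2 (undo): buf='(empty)' undo_depth=0 redo_depth=1
After op 3 (type): buf='ok' undo_depth=1 redo_depth=0
After op 4 (type): buf='okbaz' undo_depth=2 redo_depth=0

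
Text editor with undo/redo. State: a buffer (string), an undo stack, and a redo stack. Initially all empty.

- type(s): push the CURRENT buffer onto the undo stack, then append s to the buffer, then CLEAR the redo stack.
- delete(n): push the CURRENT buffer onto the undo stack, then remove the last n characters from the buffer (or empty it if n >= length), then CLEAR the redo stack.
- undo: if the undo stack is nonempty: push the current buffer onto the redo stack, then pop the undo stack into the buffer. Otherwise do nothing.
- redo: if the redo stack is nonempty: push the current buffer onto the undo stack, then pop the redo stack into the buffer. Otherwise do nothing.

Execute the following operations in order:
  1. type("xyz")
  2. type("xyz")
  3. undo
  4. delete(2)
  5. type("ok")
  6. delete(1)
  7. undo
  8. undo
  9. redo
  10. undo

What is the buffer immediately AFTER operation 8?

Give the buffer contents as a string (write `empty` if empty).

After op 1 (type): buf='xyz' undo_depth=1 redo_depth=0
After op 2 (type): buf='xyzxyz' undo_depth=2 redo_depth=0
After op 3 (undo): buf='xyz' undo_depth=1 redo_depth=1
After op 4 (delete): buf='x' undo_depth=2 redo_depth=0
After op 5 (type): buf='xok' undo_depth=3 redo_depth=0
After op 6 (delete): buf='xo' undo_depth=4 redo_depth=0
After op 7 (undo): buf='xok' undo_depth=3 redo_depth=1
After op 8 (undo): buf='x' undo_depth=2 redo_depth=2

Answer: x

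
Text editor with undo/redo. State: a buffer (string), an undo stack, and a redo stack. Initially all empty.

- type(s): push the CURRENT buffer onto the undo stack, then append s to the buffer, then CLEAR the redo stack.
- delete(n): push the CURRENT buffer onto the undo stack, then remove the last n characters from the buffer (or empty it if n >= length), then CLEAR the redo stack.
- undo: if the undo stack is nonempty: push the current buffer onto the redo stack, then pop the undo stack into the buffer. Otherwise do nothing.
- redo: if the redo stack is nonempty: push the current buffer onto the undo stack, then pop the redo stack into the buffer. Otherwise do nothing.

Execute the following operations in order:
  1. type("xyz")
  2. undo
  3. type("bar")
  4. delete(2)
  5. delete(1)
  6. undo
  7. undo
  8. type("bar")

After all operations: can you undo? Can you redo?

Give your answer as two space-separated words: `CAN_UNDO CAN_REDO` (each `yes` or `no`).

After op 1 (type): buf='xyz' undo_depth=1 redo_depth=0
After op 2 (undo): buf='(empty)' undo_depth=0 redo_depth=1
After op 3 (type): buf='bar' undo_depth=1 redo_depth=0
After op 4 (delete): buf='b' undo_depth=2 redo_depth=0
After op 5 (delete): buf='(empty)' undo_depth=3 redo_depth=0
After op 6 (undo): buf='b' undo_depth=2 redo_depth=1
After op 7 (undo): buf='bar' undo_depth=1 redo_depth=2
After op 8 (type): buf='barbar' undo_depth=2 redo_depth=0

Answer: yes no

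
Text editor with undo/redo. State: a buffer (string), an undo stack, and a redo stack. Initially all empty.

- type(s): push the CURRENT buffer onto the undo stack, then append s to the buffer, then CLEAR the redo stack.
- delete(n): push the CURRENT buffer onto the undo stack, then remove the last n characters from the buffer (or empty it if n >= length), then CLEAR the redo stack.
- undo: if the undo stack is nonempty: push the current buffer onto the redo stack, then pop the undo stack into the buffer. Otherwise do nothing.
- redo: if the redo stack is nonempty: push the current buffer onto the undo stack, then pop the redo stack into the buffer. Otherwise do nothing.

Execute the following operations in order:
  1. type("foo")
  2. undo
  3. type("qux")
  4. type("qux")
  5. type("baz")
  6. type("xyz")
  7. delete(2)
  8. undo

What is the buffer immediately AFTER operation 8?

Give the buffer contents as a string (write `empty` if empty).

Answer: quxquxbazxyz

Derivation:
After op 1 (type): buf='foo' undo_depth=1 redo_depth=0
After op 2 (undo): buf='(empty)' undo_depth=0 redo_depth=1
After op 3 (type): buf='qux' undo_depth=1 redo_depth=0
After op 4 (type): buf='quxqux' undo_depth=2 redo_depth=0
After op 5 (type): buf='quxquxbaz' undo_depth=3 redo_depth=0
After op 6 (type): buf='quxquxbazxyz' undo_depth=4 redo_depth=0
After op 7 (delete): buf='quxquxbazx' undo_depth=5 redo_depth=0
After op 8 (undo): buf='quxquxbazxyz' undo_depth=4 redo_depth=1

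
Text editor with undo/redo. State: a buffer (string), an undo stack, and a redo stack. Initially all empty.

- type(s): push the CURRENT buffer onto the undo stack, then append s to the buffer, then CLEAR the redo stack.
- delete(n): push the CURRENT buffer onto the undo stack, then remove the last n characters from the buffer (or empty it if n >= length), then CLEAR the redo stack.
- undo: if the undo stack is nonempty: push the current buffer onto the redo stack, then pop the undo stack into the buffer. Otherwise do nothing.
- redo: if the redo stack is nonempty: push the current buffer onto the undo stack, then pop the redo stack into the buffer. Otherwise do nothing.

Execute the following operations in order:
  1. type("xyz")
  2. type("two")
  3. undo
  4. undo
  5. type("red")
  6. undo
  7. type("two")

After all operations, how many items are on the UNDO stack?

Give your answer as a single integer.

After op 1 (type): buf='xyz' undo_depth=1 redo_depth=0
After op 2 (type): buf='xyztwo' undo_depth=2 redo_depth=0
After op 3 (undo): buf='xyz' undo_depth=1 redo_depth=1
After op 4 (undo): buf='(empty)' undo_depth=0 redo_depth=2
After op 5 (type): buf='red' undo_depth=1 redo_depth=0
After op 6 (undo): buf='(empty)' undo_depth=0 redo_depth=1
After op 7 (type): buf='two' undo_depth=1 redo_depth=0

Answer: 1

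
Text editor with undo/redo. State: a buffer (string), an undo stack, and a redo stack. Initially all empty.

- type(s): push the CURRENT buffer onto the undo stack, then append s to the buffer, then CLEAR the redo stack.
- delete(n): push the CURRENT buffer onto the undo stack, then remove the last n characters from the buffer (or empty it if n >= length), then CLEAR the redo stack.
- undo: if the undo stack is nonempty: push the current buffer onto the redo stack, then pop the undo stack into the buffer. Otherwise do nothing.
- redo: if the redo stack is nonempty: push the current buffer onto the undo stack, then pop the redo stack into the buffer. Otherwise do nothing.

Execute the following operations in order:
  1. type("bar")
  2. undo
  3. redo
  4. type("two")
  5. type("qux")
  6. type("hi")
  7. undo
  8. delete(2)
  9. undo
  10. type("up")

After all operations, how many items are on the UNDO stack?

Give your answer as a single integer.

Answer: 4

Derivation:
After op 1 (type): buf='bar' undo_depth=1 redo_depth=0
After op 2 (undo): buf='(empty)' undo_depth=0 redo_depth=1
After op 3 (redo): buf='bar' undo_depth=1 redo_depth=0
After op 4 (type): buf='bartwo' undo_depth=2 redo_depth=0
After op 5 (type): buf='bartwoqux' undo_depth=3 redo_depth=0
After op 6 (type): buf='bartwoquxhi' undo_depth=4 redo_depth=0
After op 7 (undo): buf='bartwoqux' undo_depth=3 redo_depth=1
After op 8 (delete): buf='bartwoq' undo_depth=4 redo_depth=0
After op 9 (undo): buf='bartwoqux' undo_depth=3 redo_depth=1
After op 10 (type): buf='bartwoquxup' undo_depth=4 redo_depth=0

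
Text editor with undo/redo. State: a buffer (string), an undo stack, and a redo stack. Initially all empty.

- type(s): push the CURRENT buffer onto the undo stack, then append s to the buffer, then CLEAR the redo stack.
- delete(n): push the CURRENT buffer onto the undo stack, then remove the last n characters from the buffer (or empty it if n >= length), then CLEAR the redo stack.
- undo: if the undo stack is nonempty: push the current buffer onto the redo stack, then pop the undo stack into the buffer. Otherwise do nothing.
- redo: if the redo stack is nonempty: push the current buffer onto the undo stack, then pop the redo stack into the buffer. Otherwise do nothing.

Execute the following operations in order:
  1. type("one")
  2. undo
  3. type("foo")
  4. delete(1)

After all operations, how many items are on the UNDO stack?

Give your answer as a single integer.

Answer: 2

Derivation:
After op 1 (type): buf='one' undo_depth=1 redo_depth=0
After op 2 (undo): buf='(empty)' undo_depth=0 redo_depth=1
After op 3 (type): buf='foo' undo_depth=1 redo_depth=0
After op 4 (delete): buf='fo' undo_depth=2 redo_depth=0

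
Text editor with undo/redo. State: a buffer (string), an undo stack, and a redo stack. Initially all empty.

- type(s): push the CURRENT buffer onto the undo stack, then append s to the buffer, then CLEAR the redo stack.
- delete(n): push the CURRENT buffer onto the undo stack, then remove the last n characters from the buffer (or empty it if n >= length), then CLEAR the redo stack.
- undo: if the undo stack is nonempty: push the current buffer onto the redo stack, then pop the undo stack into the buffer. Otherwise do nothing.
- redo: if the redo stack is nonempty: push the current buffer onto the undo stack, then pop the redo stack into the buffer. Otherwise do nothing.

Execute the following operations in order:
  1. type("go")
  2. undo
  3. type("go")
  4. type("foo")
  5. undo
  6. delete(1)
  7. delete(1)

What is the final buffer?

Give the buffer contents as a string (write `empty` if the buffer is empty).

Answer: empty

Derivation:
After op 1 (type): buf='go' undo_depth=1 redo_depth=0
After op 2 (undo): buf='(empty)' undo_depth=0 redo_depth=1
After op 3 (type): buf='go' undo_depth=1 redo_depth=0
After op 4 (type): buf='gofoo' undo_depth=2 redo_depth=0
After op 5 (undo): buf='go' undo_depth=1 redo_depth=1
After op 6 (delete): buf='g' undo_depth=2 redo_depth=0
After op 7 (delete): buf='(empty)' undo_depth=3 redo_depth=0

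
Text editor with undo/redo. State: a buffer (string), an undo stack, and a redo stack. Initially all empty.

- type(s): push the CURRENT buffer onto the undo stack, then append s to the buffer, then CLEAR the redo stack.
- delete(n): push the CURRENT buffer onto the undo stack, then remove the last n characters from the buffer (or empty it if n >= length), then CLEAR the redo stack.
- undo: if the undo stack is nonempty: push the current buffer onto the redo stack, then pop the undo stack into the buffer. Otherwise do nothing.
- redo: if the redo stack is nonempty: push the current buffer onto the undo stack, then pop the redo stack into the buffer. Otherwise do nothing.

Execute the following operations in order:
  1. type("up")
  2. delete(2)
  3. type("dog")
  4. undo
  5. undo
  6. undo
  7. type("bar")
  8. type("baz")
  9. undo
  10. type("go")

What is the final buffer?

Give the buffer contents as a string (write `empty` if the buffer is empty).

After op 1 (type): buf='up' undo_depth=1 redo_depth=0
After op 2 (delete): buf='(empty)' undo_depth=2 redo_depth=0
After op 3 (type): buf='dog' undo_depth=3 redo_depth=0
After op 4 (undo): buf='(empty)' undo_depth=2 redo_depth=1
After op 5 (undo): buf='up' undo_depth=1 redo_depth=2
After op 6 (undo): buf='(empty)' undo_depth=0 redo_depth=3
After op 7 (type): buf='bar' undo_depth=1 redo_depth=0
After op 8 (type): buf='barbaz' undo_depth=2 redo_depth=0
After op 9 (undo): buf='bar' undo_depth=1 redo_depth=1
After op 10 (type): buf='bargo' undo_depth=2 redo_depth=0

Answer: bargo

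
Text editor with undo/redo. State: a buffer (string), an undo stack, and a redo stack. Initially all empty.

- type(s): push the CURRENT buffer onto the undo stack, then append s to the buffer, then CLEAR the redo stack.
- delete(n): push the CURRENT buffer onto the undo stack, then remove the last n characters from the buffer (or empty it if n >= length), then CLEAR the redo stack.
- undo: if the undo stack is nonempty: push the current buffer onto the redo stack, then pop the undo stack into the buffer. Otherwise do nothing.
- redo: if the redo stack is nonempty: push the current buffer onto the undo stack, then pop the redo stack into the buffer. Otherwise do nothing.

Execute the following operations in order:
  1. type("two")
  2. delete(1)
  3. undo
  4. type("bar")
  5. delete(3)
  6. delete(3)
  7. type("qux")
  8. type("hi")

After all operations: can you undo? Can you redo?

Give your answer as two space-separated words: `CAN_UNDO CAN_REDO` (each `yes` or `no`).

Answer: yes no

Derivation:
After op 1 (type): buf='two' undo_depth=1 redo_depth=0
After op 2 (delete): buf='tw' undo_depth=2 redo_depth=0
After op 3 (undo): buf='two' undo_depth=1 redo_depth=1
After op 4 (type): buf='twobar' undo_depth=2 redo_depth=0
After op 5 (delete): buf='two' undo_depth=3 redo_depth=0
After op 6 (delete): buf='(empty)' undo_depth=4 redo_depth=0
After op 7 (type): buf='qux' undo_depth=5 redo_depth=0
After op 8 (type): buf='quxhi' undo_depth=6 redo_depth=0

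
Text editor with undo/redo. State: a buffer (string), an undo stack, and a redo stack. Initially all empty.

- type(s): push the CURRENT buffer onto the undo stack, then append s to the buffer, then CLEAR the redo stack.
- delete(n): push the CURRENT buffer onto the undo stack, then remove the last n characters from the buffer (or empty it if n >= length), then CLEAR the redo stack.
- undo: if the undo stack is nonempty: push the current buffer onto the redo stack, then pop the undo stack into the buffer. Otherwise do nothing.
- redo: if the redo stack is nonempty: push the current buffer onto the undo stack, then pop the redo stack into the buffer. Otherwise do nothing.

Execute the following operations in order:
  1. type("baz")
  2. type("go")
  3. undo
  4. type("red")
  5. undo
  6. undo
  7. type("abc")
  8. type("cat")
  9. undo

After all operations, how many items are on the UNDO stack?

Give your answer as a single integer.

Answer: 1

Derivation:
After op 1 (type): buf='baz' undo_depth=1 redo_depth=0
After op 2 (type): buf='bazgo' undo_depth=2 redo_depth=0
After op 3 (undo): buf='baz' undo_depth=1 redo_depth=1
After op 4 (type): buf='bazred' undo_depth=2 redo_depth=0
After op 5 (undo): buf='baz' undo_depth=1 redo_depth=1
After op 6 (undo): buf='(empty)' undo_depth=0 redo_depth=2
After op 7 (type): buf='abc' undo_depth=1 redo_depth=0
After op 8 (type): buf='abccat' undo_depth=2 redo_depth=0
After op 9 (undo): buf='abc' undo_depth=1 redo_depth=1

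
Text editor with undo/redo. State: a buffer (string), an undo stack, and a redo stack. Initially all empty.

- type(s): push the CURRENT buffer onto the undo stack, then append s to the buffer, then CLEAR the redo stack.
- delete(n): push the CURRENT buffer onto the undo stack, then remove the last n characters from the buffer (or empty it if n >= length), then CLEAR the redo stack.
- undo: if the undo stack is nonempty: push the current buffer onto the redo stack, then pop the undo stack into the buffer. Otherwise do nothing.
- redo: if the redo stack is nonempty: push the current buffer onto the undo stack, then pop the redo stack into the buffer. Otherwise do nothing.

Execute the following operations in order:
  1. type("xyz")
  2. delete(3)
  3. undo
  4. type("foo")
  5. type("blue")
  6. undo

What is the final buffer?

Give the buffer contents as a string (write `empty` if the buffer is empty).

After op 1 (type): buf='xyz' undo_depth=1 redo_depth=0
After op 2 (delete): buf='(empty)' undo_depth=2 redo_depth=0
After op 3 (undo): buf='xyz' undo_depth=1 redo_depth=1
After op 4 (type): buf='xyzfoo' undo_depth=2 redo_depth=0
After op 5 (type): buf='xyzfooblue' undo_depth=3 redo_depth=0
After op 6 (undo): buf='xyzfoo' undo_depth=2 redo_depth=1

Answer: xyzfoo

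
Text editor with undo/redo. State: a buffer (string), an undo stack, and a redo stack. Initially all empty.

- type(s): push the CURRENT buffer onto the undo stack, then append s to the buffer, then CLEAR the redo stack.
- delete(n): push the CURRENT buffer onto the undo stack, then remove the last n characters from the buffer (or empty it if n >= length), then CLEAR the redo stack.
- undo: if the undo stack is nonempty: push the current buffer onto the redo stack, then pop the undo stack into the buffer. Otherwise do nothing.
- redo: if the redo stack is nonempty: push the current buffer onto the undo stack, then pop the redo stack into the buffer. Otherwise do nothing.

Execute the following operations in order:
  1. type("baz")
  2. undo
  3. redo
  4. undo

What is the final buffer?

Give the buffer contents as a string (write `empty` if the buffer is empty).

After op 1 (type): buf='baz' undo_depth=1 redo_depth=0
After op 2 (undo): buf='(empty)' undo_depth=0 redo_depth=1
After op 3 (redo): buf='baz' undo_depth=1 redo_depth=0
After op 4 (undo): buf='(empty)' undo_depth=0 redo_depth=1

Answer: empty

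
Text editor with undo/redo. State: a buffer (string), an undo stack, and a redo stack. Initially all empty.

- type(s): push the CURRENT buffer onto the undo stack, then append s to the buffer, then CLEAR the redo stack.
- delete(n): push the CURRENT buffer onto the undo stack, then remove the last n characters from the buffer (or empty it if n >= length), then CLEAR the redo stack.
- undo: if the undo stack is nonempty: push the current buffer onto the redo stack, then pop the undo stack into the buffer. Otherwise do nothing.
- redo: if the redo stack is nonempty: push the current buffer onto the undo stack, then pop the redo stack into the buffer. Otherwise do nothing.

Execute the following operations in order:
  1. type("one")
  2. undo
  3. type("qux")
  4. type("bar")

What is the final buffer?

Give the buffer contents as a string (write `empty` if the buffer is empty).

After op 1 (type): buf='one' undo_depth=1 redo_depth=0
After op 2 (undo): buf='(empty)' undo_depth=0 redo_depth=1
After op 3 (type): buf='qux' undo_depth=1 redo_depth=0
After op 4 (type): buf='quxbar' undo_depth=2 redo_depth=0

Answer: quxbar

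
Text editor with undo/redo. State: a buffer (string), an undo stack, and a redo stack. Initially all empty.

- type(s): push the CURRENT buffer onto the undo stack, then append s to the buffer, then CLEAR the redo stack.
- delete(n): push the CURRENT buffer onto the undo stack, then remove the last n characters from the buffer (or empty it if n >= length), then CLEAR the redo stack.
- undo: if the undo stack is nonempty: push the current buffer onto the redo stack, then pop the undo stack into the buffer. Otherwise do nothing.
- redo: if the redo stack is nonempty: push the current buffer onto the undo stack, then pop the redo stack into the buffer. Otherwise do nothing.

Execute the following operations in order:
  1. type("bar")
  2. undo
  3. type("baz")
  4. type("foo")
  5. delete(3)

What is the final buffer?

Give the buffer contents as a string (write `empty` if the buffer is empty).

Answer: baz

Derivation:
After op 1 (type): buf='bar' undo_depth=1 redo_depth=0
After op 2 (undo): buf='(empty)' undo_depth=0 redo_depth=1
After op 3 (type): buf='baz' undo_depth=1 redo_depth=0
After op 4 (type): buf='bazfoo' undo_depth=2 redo_depth=0
After op 5 (delete): buf='baz' undo_depth=3 redo_depth=0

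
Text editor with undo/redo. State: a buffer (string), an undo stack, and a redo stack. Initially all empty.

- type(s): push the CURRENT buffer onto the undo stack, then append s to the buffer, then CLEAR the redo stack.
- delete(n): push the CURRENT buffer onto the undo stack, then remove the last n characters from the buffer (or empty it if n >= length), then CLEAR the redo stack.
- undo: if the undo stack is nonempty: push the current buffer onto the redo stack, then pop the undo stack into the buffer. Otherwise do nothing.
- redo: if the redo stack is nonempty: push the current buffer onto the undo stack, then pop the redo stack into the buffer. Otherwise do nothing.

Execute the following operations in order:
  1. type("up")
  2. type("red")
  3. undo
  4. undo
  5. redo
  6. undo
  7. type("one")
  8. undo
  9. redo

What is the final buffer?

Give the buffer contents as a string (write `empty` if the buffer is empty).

Answer: one

Derivation:
After op 1 (type): buf='up' undo_depth=1 redo_depth=0
After op 2 (type): buf='upred' undo_depth=2 redo_depth=0
After op 3 (undo): buf='up' undo_depth=1 redo_depth=1
After op 4 (undo): buf='(empty)' undo_depth=0 redo_depth=2
After op 5 (redo): buf='up' undo_depth=1 redo_depth=1
After op 6 (undo): buf='(empty)' undo_depth=0 redo_depth=2
After op 7 (type): buf='one' undo_depth=1 redo_depth=0
After op 8 (undo): buf='(empty)' undo_depth=0 redo_depth=1
After op 9 (redo): buf='one' undo_depth=1 redo_depth=0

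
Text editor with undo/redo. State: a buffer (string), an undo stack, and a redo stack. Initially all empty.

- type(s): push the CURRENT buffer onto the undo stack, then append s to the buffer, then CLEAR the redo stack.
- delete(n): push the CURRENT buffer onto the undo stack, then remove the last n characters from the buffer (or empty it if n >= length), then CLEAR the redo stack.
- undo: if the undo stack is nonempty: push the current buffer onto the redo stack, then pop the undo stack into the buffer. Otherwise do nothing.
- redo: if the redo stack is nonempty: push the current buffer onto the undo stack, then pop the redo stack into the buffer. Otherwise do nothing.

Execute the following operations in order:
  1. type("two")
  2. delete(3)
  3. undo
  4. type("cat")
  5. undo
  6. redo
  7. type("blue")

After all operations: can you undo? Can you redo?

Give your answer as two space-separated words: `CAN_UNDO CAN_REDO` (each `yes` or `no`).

After op 1 (type): buf='two' undo_depth=1 redo_depth=0
After op 2 (delete): buf='(empty)' undo_depth=2 redo_depth=0
After op 3 (undo): buf='two' undo_depth=1 redo_depth=1
After op 4 (type): buf='twocat' undo_depth=2 redo_depth=0
After op 5 (undo): buf='two' undo_depth=1 redo_depth=1
After op 6 (redo): buf='twocat' undo_depth=2 redo_depth=0
After op 7 (type): buf='twocatblue' undo_depth=3 redo_depth=0

Answer: yes no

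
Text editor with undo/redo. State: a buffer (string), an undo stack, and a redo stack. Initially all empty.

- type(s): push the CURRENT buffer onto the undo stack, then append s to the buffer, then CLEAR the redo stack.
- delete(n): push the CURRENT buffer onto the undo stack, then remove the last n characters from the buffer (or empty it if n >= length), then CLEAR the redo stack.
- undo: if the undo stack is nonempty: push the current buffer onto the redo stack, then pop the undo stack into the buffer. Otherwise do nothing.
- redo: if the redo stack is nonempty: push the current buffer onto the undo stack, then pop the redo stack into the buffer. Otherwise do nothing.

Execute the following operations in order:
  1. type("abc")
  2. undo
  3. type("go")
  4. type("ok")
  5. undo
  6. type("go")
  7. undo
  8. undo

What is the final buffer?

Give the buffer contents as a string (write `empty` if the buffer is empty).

Answer: empty

Derivation:
After op 1 (type): buf='abc' undo_depth=1 redo_depth=0
After op 2 (undo): buf='(empty)' undo_depth=0 redo_depth=1
After op 3 (type): buf='go' undo_depth=1 redo_depth=0
After op 4 (type): buf='gook' undo_depth=2 redo_depth=0
After op 5 (undo): buf='go' undo_depth=1 redo_depth=1
After op 6 (type): buf='gogo' undo_depth=2 redo_depth=0
After op 7 (undo): buf='go' undo_depth=1 redo_depth=1
After op 8 (undo): buf='(empty)' undo_depth=0 redo_depth=2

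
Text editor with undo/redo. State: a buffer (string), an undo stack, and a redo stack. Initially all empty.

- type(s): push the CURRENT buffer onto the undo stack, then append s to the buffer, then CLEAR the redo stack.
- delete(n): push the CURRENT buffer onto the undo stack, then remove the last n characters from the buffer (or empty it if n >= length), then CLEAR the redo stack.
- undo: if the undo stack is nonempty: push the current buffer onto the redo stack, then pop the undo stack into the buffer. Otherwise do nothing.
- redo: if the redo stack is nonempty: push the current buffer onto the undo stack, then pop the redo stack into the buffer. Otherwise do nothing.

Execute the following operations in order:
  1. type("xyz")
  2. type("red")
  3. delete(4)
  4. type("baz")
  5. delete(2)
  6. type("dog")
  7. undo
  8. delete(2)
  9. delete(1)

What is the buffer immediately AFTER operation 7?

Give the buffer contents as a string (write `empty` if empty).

After op 1 (type): buf='xyz' undo_depth=1 redo_depth=0
After op 2 (type): buf='xyzred' undo_depth=2 redo_depth=0
After op 3 (delete): buf='xy' undo_depth=3 redo_depth=0
After op 4 (type): buf='xybaz' undo_depth=4 redo_depth=0
After op 5 (delete): buf='xyb' undo_depth=5 redo_depth=0
After op 6 (type): buf='xybdog' undo_depth=6 redo_depth=0
After op 7 (undo): buf='xyb' undo_depth=5 redo_depth=1

Answer: xyb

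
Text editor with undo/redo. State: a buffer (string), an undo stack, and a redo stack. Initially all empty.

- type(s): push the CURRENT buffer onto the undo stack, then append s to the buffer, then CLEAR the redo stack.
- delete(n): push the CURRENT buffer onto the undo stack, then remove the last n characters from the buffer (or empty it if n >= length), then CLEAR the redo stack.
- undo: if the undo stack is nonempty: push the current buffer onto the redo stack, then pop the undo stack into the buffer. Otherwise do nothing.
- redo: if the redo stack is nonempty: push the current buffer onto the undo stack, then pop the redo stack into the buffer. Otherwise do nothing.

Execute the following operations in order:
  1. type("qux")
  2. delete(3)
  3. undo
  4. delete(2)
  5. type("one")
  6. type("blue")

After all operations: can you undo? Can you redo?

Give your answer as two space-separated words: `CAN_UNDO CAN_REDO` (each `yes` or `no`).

Answer: yes no

Derivation:
After op 1 (type): buf='qux' undo_depth=1 redo_depth=0
After op 2 (delete): buf='(empty)' undo_depth=2 redo_depth=0
After op 3 (undo): buf='qux' undo_depth=1 redo_depth=1
After op 4 (delete): buf='q' undo_depth=2 redo_depth=0
After op 5 (type): buf='qone' undo_depth=3 redo_depth=0
After op 6 (type): buf='qoneblue' undo_depth=4 redo_depth=0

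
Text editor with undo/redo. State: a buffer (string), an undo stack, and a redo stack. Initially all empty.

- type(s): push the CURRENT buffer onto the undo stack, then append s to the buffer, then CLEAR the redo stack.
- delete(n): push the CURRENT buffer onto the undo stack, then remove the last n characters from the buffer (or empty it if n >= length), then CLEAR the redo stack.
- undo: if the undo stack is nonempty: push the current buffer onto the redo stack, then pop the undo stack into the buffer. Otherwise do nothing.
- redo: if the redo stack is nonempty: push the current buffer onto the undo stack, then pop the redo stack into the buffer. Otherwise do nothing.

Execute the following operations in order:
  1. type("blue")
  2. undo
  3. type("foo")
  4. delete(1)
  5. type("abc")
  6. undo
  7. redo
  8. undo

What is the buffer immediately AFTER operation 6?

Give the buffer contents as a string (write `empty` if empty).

After op 1 (type): buf='blue' undo_depth=1 redo_depth=0
After op 2 (undo): buf='(empty)' undo_depth=0 redo_depth=1
After op 3 (type): buf='foo' undo_depth=1 redo_depth=0
After op 4 (delete): buf='fo' undo_depth=2 redo_depth=0
After op 5 (type): buf='foabc' undo_depth=3 redo_depth=0
After op 6 (undo): buf='fo' undo_depth=2 redo_depth=1

Answer: fo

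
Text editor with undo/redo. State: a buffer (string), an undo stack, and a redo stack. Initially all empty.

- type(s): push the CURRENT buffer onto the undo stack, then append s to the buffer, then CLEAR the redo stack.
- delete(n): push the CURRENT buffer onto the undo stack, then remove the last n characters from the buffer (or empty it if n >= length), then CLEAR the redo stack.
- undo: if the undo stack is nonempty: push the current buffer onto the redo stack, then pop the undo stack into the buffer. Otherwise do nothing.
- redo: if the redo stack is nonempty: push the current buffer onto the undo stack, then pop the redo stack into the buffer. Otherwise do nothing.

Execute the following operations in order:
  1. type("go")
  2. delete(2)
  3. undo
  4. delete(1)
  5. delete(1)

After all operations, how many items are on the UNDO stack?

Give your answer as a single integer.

Answer: 3

Derivation:
After op 1 (type): buf='go' undo_depth=1 redo_depth=0
After op 2 (delete): buf='(empty)' undo_depth=2 redo_depth=0
After op 3 (undo): buf='go' undo_depth=1 redo_depth=1
After op 4 (delete): buf='g' undo_depth=2 redo_depth=0
After op 5 (delete): buf='(empty)' undo_depth=3 redo_depth=0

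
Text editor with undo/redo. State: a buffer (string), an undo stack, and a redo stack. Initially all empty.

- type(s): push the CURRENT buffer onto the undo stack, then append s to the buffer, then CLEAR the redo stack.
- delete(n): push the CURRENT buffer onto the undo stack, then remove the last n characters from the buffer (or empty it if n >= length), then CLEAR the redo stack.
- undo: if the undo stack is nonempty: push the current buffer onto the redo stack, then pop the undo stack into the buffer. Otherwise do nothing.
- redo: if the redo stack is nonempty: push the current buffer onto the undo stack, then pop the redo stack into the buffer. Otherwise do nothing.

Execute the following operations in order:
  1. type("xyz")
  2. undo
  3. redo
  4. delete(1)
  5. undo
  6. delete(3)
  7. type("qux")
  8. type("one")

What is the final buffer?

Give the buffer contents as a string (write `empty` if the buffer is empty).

Answer: quxone

Derivation:
After op 1 (type): buf='xyz' undo_depth=1 redo_depth=0
After op 2 (undo): buf='(empty)' undo_depth=0 redo_depth=1
After op 3 (redo): buf='xyz' undo_depth=1 redo_depth=0
After op 4 (delete): buf='xy' undo_depth=2 redo_depth=0
After op 5 (undo): buf='xyz' undo_depth=1 redo_depth=1
After op 6 (delete): buf='(empty)' undo_depth=2 redo_depth=0
After op 7 (type): buf='qux' undo_depth=3 redo_depth=0
After op 8 (type): buf='quxone' undo_depth=4 redo_depth=0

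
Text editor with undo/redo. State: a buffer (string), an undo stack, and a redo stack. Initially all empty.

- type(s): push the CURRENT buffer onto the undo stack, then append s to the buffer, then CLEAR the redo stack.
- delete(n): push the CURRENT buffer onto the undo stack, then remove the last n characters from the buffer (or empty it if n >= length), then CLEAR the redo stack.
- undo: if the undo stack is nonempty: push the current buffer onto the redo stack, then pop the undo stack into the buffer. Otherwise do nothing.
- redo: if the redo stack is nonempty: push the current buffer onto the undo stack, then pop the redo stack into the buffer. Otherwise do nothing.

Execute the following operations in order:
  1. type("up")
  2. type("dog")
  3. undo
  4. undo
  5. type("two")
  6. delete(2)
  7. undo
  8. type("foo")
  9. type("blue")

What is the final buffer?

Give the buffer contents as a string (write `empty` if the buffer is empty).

Answer: twofooblue

Derivation:
After op 1 (type): buf='up' undo_depth=1 redo_depth=0
After op 2 (type): buf='updog' undo_depth=2 redo_depth=0
After op 3 (undo): buf='up' undo_depth=1 redo_depth=1
After op 4 (undo): buf='(empty)' undo_depth=0 redo_depth=2
After op 5 (type): buf='two' undo_depth=1 redo_depth=0
After op 6 (delete): buf='t' undo_depth=2 redo_depth=0
After op 7 (undo): buf='two' undo_depth=1 redo_depth=1
After op 8 (type): buf='twofoo' undo_depth=2 redo_depth=0
After op 9 (type): buf='twofooblue' undo_depth=3 redo_depth=0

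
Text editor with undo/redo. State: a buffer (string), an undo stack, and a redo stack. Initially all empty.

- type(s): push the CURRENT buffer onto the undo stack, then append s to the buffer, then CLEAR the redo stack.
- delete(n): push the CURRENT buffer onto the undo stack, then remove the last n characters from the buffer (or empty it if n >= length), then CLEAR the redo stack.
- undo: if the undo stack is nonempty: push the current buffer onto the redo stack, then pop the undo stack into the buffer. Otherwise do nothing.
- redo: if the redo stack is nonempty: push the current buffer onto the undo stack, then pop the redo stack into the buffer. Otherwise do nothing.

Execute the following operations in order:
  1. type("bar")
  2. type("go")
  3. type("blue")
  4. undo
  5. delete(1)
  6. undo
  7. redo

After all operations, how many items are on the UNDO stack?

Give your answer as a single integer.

Answer: 3

Derivation:
After op 1 (type): buf='bar' undo_depth=1 redo_depth=0
After op 2 (type): buf='bargo' undo_depth=2 redo_depth=0
After op 3 (type): buf='bargoblue' undo_depth=3 redo_depth=0
After op 4 (undo): buf='bargo' undo_depth=2 redo_depth=1
After op 5 (delete): buf='barg' undo_depth=3 redo_depth=0
After op 6 (undo): buf='bargo' undo_depth=2 redo_depth=1
After op 7 (redo): buf='barg' undo_depth=3 redo_depth=0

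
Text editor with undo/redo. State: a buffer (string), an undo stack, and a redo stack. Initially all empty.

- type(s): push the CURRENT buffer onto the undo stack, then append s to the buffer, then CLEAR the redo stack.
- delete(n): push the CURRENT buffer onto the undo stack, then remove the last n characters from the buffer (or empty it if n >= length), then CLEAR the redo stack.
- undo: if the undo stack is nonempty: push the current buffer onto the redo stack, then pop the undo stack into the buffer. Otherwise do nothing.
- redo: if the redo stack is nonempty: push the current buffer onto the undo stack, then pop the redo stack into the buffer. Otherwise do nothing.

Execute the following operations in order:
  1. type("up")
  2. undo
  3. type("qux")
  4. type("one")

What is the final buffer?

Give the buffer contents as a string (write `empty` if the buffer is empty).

Answer: quxone

Derivation:
After op 1 (type): buf='up' undo_depth=1 redo_depth=0
After op 2 (undo): buf='(empty)' undo_depth=0 redo_depth=1
After op 3 (type): buf='qux' undo_depth=1 redo_depth=0
After op 4 (type): buf='quxone' undo_depth=2 redo_depth=0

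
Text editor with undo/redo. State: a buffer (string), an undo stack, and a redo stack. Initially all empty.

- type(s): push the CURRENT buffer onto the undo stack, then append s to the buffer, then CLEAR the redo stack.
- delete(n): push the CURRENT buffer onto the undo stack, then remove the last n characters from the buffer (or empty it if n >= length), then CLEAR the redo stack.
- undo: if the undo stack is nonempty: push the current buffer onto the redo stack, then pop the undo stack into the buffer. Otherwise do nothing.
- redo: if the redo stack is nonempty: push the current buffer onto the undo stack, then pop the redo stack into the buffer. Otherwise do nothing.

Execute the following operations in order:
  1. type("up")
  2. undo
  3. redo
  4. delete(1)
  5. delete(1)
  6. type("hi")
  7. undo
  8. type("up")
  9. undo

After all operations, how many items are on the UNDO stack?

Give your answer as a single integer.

After op 1 (type): buf='up' undo_depth=1 redo_depth=0
After op 2 (undo): buf='(empty)' undo_depth=0 redo_depth=1
After op 3 (redo): buf='up' undo_depth=1 redo_depth=0
After op 4 (delete): buf='u' undo_depth=2 redo_depth=0
After op 5 (delete): buf='(empty)' undo_depth=3 redo_depth=0
After op 6 (type): buf='hi' undo_depth=4 redo_depth=0
After op 7 (undo): buf='(empty)' undo_depth=3 redo_depth=1
After op 8 (type): buf='up' undo_depth=4 redo_depth=0
After op 9 (undo): buf='(empty)' undo_depth=3 redo_depth=1

Answer: 3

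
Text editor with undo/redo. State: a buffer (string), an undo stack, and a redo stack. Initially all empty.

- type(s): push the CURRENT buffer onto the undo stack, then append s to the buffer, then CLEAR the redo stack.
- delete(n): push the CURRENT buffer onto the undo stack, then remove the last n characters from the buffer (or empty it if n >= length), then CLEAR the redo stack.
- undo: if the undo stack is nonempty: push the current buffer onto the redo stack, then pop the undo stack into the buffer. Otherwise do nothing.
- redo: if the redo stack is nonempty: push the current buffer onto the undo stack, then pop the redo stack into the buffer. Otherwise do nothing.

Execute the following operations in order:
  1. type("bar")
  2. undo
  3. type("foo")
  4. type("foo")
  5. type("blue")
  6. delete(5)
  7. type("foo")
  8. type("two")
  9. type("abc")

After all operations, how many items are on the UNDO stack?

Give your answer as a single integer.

After op 1 (type): buf='bar' undo_depth=1 redo_depth=0
After op 2 (undo): buf='(empty)' undo_depth=0 redo_depth=1
After op 3 (type): buf='foo' undo_depth=1 redo_depth=0
After op 4 (type): buf='foofoo' undo_depth=2 redo_depth=0
After op 5 (type): buf='foofooblue' undo_depth=3 redo_depth=0
After op 6 (delete): buf='foofo' undo_depth=4 redo_depth=0
After op 7 (type): buf='foofofoo' undo_depth=5 redo_depth=0
After op 8 (type): buf='foofofootwo' undo_depth=6 redo_depth=0
After op 9 (type): buf='foofofootwoabc' undo_depth=7 redo_depth=0

Answer: 7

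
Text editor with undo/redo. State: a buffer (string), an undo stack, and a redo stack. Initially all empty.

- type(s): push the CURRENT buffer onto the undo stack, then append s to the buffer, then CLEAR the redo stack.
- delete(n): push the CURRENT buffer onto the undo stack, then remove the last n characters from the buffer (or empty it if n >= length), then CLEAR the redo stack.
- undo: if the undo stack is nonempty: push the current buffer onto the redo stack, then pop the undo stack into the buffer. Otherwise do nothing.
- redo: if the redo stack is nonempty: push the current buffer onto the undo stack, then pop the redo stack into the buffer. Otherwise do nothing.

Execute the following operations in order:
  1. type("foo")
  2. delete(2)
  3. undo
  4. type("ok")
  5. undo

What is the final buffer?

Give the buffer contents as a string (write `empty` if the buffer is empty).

After op 1 (type): buf='foo' undo_depth=1 redo_depth=0
After op 2 (delete): buf='f' undo_depth=2 redo_depth=0
After op 3 (undo): buf='foo' undo_depth=1 redo_depth=1
After op 4 (type): buf='foook' undo_depth=2 redo_depth=0
After op 5 (undo): buf='foo' undo_depth=1 redo_depth=1

Answer: foo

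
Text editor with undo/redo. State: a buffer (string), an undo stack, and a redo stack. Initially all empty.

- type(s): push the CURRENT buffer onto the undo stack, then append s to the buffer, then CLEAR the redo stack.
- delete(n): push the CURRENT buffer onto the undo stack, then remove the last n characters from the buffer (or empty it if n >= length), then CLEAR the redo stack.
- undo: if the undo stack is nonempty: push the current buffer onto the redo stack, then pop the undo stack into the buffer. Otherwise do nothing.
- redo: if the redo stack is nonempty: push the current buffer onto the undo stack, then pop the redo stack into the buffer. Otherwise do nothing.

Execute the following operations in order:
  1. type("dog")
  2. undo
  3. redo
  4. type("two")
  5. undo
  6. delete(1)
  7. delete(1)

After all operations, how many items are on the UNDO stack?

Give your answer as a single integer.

Answer: 3

Derivation:
After op 1 (type): buf='dog' undo_depth=1 redo_depth=0
After op 2 (undo): buf='(empty)' undo_depth=0 redo_depth=1
After op 3 (redo): buf='dog' undo_depth=1 redo_depth=0
After op 4 (type): buf='dogtwo' undo_depth=2 redo_depth=0
After op 5 (undo): buf='dog' undo_depth=1 redo_depth=1
After op 6 (delete): buf='do' undo_depth=2 redo_depth=0
After op 7 (delete): buf='d' undo_depth=3 redo_depth=0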